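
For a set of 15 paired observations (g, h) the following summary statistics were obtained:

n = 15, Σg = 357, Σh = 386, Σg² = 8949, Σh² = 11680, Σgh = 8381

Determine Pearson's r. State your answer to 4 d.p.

r = (nΣgh − ΣgΣh) / √[(nΣg² − (Σg)²)(nΣh² − (Σh)²)]
Numerator: 15×8381 − 357×386 = -12087
Denominator: √[(134235 − 127449)(175200 − 148996)] = √[6786 × 26204] = 13334.9295
r = -12087 / 13334.9295 ≈ -0.9064

-0.9064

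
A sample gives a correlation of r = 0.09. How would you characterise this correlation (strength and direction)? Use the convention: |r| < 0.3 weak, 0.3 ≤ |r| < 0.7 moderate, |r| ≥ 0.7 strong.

weak positive

r = 0.09 > 0 so the relationship is positive.
|r| = 0.09, which falls in the weak range.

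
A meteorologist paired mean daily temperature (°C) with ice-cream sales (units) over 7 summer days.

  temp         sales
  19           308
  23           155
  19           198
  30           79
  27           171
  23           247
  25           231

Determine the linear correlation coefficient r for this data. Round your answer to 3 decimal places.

n = 7, Σx = 166, Σy = 1389, Σx² = 4034, Σy² = 307945, Σxy = 31622
nΣxy − ΣxΣy = 221354 − 230574 = -9220
nΣx² − (Σx)² = 28238 − 27556 = 682; nΣy² − (Σy)² = 2155615 − 1929321 = 226294
r = -9220 / √(682 × 226294) = -9220 / 12423.0636 ≈ -0.742

-0.742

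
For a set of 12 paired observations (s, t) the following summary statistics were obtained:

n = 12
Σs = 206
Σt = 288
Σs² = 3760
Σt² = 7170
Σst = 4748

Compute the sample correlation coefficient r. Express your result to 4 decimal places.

-0.8159

r = (nΣst − ΣsΣt) / √[(nΣs² − (Σs)²)(nΣt² − (Σt)²)]
Numerator: 12×4748 − 206×288 = -2352
Denominator: √[(45120 − 42436)(86040 − 82944)] = √[2684 × 3096] = 2882.6488
r = -2352 / 2882.6488 ≈ -0.8159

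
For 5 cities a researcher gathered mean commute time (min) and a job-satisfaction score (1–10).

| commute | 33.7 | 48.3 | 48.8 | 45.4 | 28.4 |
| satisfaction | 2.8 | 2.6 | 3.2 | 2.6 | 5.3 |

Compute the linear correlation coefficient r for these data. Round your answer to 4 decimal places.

-0.7173

n = 5, Σx = 204.6, Σy = 16.5, Σx² = 8717.74, Σy² = 59.69, Σxy = 644.66
nΣxy − ΣxΣy = 3223.3 − 3375.9 = -152.6
nΣx² − (Σx)² = 43588.7 − 41861.16 = 1727.54; nΣy² − (Σy)² = 298.45 − 272.25 = 26.2
r = -152.6 / √(1727.54 × 26.2) = -152.6 / 212.7476 ≈ -0.7173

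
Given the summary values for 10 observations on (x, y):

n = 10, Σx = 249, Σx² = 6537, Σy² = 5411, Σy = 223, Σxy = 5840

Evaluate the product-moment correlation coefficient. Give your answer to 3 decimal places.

0.748

r = (nΣxy − ΣxΣy) / √[(nΣx² − (Σx)²)(nΣy² − (Σy)²)]
Numerator: 10×5840 − 249×223 = 2873
Denominator: √[(65370 − 62001)(54110 − 49729)] = √[3369 × 4381] = 3841.8211
r = 2873 / 3841.8211 ≈ 0.748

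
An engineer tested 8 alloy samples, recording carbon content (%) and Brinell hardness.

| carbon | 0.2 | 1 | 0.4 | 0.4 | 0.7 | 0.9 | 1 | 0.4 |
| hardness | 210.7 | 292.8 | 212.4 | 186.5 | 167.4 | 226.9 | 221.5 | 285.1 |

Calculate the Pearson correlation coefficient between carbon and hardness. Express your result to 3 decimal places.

n = 8, Σx = 5, Σy = 1803.3, Σx² = 3.82, Σy² = 419872.97, Σxy = 1151.43
nΣxy − ΣxΣy = 9211.44 − 9016.5 = 194.94
nΣx² − (Σx)² = 30.56 − 25 = 5.56; nΣy² − (Σy)² = 3358983.76 − 3251890.89 = 107092.87
r = 194.94 / √(5.56 × 107092.87) = 194.94 / 771.6452 ≈ 0.253

0.253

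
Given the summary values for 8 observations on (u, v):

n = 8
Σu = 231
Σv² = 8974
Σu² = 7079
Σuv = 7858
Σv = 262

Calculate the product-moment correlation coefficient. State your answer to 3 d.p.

0.730

r = (nΣuv − ΣuΣv) / √[(nΣu² − (Σu)²)(nΣv² − (Σv)²)]
Numerator: 8×7858 − 231×262 = 2342
Denominator: √[(56632 − 53361)(71792 − 68644)] = √[3271 × 3148] = 3208.9107
r = 2342 / 3208.9107 ≈ 0.730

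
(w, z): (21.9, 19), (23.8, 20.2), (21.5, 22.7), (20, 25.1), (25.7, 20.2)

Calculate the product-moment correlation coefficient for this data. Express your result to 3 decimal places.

n = 5, Σw = 112.9, Σz = 107.2, Σw² = 2568.79, Σz² = 2322.38, Σwz = 2406.05
nΣwz − ΣwΣz = 12030.25 − 12102.88 = -72.63
nΣw² − (Σw)² = 12843.95 − 12746.41 = 97.54; nΣz² − (Σz)² = 11611.9 − 11491.84 = 120.06
r = -72.63 / √(97.54 × 120.06) = -72.63 / 108.2158 ≈ -0.671

-0.671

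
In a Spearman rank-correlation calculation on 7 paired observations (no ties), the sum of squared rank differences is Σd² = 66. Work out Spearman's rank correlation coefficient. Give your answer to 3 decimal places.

-0.179

ρ = 1 − 6Σd² / [n(n²−1)] = 1 − 6×66 / (7×48)
  = 1 − 396/336 = 1 − 1.1786 ≈ -0.179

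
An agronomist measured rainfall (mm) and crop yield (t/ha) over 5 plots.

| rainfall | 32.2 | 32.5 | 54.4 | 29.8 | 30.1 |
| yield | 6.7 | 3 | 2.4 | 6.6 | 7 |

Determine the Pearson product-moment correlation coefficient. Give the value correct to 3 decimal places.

n = 5, Σx = 179, Σy = 25.7, Σx² = 6846.5, Σy² = 152.21, Σxy = 851.18
nΣxy − ΣxΣy = 4255.9 − 4600.3 = -344.4
nΣx² − (Σx)² = 34232.5 − 32041 = 2191.5; nΣy² − (Σy)² = 761.05 − 660.49 = 100.56
r = -344.4 / √(2191.5 × 100.56) = -344.4 / 469.4435 ≈ -0.734

-0.734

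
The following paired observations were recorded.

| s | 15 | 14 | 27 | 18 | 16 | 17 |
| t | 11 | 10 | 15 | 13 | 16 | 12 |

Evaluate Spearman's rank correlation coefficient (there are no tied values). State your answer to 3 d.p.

0.657

Rank s: 2, 1, 6, 5, 3, 4
Rank t: 2, 1, 5, 4, 6, 3
d = rank(s) − rank(t): 0, 0, 1, 1, -3, 1; Σd² = 12
ρ = 1 − 6Σd² / [n(n²−1)] = 1 − 6×12 / (6×35) = 1 − 72/210 ≈ 0.657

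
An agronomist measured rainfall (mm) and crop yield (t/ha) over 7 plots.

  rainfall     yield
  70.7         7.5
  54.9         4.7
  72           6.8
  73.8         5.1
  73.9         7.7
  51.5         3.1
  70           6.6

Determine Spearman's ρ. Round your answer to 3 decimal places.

0.750

Rank rainfall: 4, 2, 5, 6, 7, 1, 3
Rank yield: 6, 2, 5, 3, 7, 1, 4
d = rank(rainfall) − rank(yield): -2, 0, 0, 3, 0, 0, -1; Σd² = 14
ρ = 1 − 6Σd² / [n(n²−1)] = 1 − 6×14 / (7×48) = 1 − 84/336 ≈ 0.750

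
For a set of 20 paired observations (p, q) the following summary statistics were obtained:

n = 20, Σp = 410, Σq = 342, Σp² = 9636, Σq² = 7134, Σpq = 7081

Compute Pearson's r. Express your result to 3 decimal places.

0.056

r = (nΣpq − ΣpΣq) / √[(nΣp² − (Σp)²)(nΣq² − (Σq)²)]
Numerator: 20×7081 − 410×342 = 1400
Denominator: √[(192720 − 168100)(142680 − 116964)] = √[24620 × 25716] = 25162.0333
r = 1400 / 25162.0333 ≈ 0.056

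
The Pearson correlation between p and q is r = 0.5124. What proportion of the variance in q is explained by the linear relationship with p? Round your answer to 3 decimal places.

0.263

r² = (0.5124)² = 0.263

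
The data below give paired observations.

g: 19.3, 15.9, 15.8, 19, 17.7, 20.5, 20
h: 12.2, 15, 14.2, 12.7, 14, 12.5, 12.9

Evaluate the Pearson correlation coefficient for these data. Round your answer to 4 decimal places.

n = 7, Σg = 128.2, Σh = 93.5, Σg² = 2369.48, Σh² = 1255.43, Σgh = 1701.67
nΣgh − ΣgΣh = 11911.69 − 11986.7 = -75.01
nΣg² − (Σg)² = 16586.36 − 16435.24 = 151.12; nΣh² − (Σh)² = 8788.01 − 8742.25 = 45.76
r = -75.01 / √(151.12 × 45.76) = -75.01 / 83.1580 ≈ -0.9020

-0.9020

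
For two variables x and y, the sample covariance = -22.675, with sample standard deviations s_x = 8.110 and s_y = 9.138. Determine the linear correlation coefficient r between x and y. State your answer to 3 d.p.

-0.306

r = Cov(x,y) / (s_x · s_y) = -22.675 / (8.110 × 9.138)
  = -22.675 / 74.1092 ≈ -0.306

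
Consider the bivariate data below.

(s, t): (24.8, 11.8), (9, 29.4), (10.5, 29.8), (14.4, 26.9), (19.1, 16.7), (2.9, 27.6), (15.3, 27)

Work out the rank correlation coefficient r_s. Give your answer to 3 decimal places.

-0.821

Rank s: 7, 2, 3, 4, 6, 1, 5
Rank t: 1, 6, 7, 3, 2, 5, 4
d = rank(s) − rank(t): 6, -4, -4, 1, 4, -4, 1; Σd² = 102
ρ = 1 − 6Σd² / [n(n²−1)] = 1 − 6×102 / (7×48) = 1 − 612/336 ≈ -0.821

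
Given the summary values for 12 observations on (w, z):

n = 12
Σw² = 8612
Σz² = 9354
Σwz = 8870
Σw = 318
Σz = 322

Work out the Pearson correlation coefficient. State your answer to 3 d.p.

0.927

r = (nΣwz − ΣwΣz) / √[(nΣw² − (Σw)²)(nΣz² − (Σz)²)]
Numerator: 12×8870 − 318×322 = 4044
Denominator: √[(103344 − 101124)(112248 − 103684)] = √[2220 × 8564] = 4360.2844
r = 4044 / 4360.2844 ≈ 0.927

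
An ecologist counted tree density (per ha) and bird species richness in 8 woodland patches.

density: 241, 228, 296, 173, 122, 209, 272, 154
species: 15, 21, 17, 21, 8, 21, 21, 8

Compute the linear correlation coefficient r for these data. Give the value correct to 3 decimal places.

n = 8, Σx = 1695, Σy = 132, Σx² = 383875, Σy² = 2406, Σxy = 29377
nΣxy − ΣxΣy = 235016 − 223740 = 11276
nΣx² − (Σx)² = 3071000 − 2873025 = 197975; nΣy² − (Σy)² = 19248 − 17424 = 1824
r = 11276 / √(197975 × 1824) = 11276 / 19002.7998 ≈ 0.593

0.593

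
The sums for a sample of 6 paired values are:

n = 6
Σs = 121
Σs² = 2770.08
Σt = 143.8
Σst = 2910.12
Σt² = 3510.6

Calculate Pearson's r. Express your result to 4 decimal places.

r = (nΣst − ΣsΣt) / √[(nΣs² − (Σs)²)(nΣt² − (Σt)²)]
Numerator: 6×2910.12 − 121×143.8 = 60.92
Denominator: √[(16620.48 − 14641)(21063.6 − 20678.44)] = √[1979.48 × 385.16] = 873.1647
r = 60.92 / 873.1647 ≈ 0.0698

0.0698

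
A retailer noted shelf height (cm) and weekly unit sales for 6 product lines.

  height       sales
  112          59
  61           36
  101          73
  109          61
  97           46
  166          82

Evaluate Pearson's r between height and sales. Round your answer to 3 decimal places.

0.860

n = 6, Σx = 646, Σy = 357, Σx² = 75312, Σy² = 22667, Σxy = 40900
nΣxy − ΣxΣy = 245400 − 230622 = 14778
nΣx² − (Σx)² = 451872 − 417316 = 34556; nΣy² − (Σy)² = 136002 − 127449 = 8553
r = 14778 / √(34556 × 8553) = 14778 / 17191.7849 ≈ 0.860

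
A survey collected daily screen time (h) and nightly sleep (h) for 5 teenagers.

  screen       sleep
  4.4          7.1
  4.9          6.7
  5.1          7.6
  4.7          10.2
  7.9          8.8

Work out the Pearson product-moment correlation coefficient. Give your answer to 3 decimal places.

0.263

n = 5, Σx = 27, Σy = 40.4, Σx² = 153.88, Σy² = 334.54, Σxy = 220.29
nΣxy − ΣxΣy = 1101.45 − 1090.8 = 10.65
nΣx² − (Σx)² = 769.4 − 729 = 40.4; nΣy² − (Σy)² = 1672.7 − 1632.16 = 40.54
r = 10.65 / √(40.4 × 40.54) = 10.65 / 40.4699 ≈ 0.263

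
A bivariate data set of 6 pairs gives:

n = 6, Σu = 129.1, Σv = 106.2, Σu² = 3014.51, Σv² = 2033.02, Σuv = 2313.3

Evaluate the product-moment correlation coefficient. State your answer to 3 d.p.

0.148

r = (nΣuv − ΣuΣv) / √[(nΣu² − (Σu)²)(nΣv² − (Σv)²)]
Numerator: 6×2313.3 − 129.1×106.2 = 169.38
Denominator: √[(18087.06 − 16666.81)(12198.12 − 11278.44)] = √[1420.25 × 919.68] = 1142.8804
r = 169.38 / 1142.8804 ≈ 0.148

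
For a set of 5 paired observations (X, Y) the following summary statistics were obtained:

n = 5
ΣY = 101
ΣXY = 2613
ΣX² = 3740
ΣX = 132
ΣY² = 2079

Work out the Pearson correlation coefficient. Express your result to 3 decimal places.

r = (nΣXY − ΣXΣY) / √[(nΣX² − (ΣX)²)(nΣY² − (ΣY)²)]
Numerator: 5×2613 − 132×101 = -267
Denominator: √[(18700 − 17424)(10395 − 10201)] = √[1276 × 194] = 497.5379
r = -267 / 497.5379 ≈ -0.537

-0.537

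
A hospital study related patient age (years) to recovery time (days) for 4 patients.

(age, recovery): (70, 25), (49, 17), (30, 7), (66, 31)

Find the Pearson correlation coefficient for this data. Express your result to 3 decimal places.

n = 4, Σx = 215, Σy = 80, Σx² = 12557, Σy² = 1924, Σxy = 4839
nΣxy − ΣxΣy = 19356 − 17200 = 2156
nΣx² − (Σx)² = 50228 − 46225 = 4003; nΣy² − (Σy)² = 7696 − 6400 = 1296
r = 2156 / √(4003 × 1296) = 2156 / 2277.6936 ≈ 0.947

0.947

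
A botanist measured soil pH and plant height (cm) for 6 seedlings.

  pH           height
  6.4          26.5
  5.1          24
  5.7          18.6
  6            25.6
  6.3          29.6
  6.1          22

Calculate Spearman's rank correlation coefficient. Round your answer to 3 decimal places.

Rank pH: 6, 1, 2, 3, 5, 4
Rank height: 5, 3, 1, 4, 6, 2
d = rank(pH) − rank(height): 1, -2, 1, -1, -1, 2; Σd² = 12
ρ = 1 − 6Σd² / [n(n²−1)] = 1 − 6×12 / (6×35) = 1 − 72/210 ≈ 0.657

0.657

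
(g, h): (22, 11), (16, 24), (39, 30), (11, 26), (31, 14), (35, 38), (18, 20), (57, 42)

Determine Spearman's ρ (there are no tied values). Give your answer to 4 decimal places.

Rank g: 4, 2, 7, 1, 5, 6, 3, 8
Rank h: 1, 4, 6, 5, 2, 7, 3, 8
d = rank(g) − rank(h): 3, -2, 1, -4, 3, -1, 0, 0; Σd² = 40
ρ = 1 − 6Σd² / [n(n²−1)] = 1 − 6×40 / (8×63) = 1 − 240/504 ≈ 0.5238

0.5238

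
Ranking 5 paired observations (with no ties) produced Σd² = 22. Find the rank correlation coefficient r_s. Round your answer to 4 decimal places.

ρ = 1 − 6Σd² / [n(n²−1)] = 1 − 6×22 / (5×24)
  = 1 − 132/120 = 1 − 1.10000 ≈ -0.1000

-0.1000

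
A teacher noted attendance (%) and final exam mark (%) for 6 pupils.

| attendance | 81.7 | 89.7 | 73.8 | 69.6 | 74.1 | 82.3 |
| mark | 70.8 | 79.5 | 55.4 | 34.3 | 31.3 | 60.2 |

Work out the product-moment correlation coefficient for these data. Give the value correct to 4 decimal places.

n = 6, Σx = 471.2, Σy = 331.5, Σx² = 37275.68, Σy² = 20182.27, Σxy = 26665.1
nΣxy − ΣxΣy = 159990.6 − 156202.8 = 3787.8
nΣx² − (Σx)² = 223654.08 − 222029.44 = 1624.64; nΣy² − (Σy)² = 121093.62 − 109892.25 = 11201.37
r = 3787.8 / √(1624.64 × 11201.37) = 3787.8 / 4265.9341 ≈ 0.8879

0.8879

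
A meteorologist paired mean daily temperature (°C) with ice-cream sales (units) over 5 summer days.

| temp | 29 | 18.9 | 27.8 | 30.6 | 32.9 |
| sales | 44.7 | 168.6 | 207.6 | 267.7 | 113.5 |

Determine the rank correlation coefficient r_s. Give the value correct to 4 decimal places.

Rank temp: 3, 1, 2, 4, 5
Rank sales: 1, 3, 4, 5, 2
d = rank(temp) − rank(sales): 2, -2, -2, -1, 3; Σd² = 22
ρ = 1 − 6Σd² / [n(n²−1)] = 1 − 6×22 / (5×24) = 1 − 132/120 ≈ -0.1000

-0.1000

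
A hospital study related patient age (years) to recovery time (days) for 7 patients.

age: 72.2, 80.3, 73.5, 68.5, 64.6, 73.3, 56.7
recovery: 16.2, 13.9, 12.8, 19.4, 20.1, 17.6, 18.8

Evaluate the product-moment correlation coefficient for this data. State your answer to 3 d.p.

n = 7, Σx = 489.1, Σy = 118.8, Σx² = 34516.37, Σy² = 2063.06, Σxy = 8210.01
nΣxy − ΣxΣy = 57470.07 − 58105.08 = -635.01
nΣx² − (Σx)² = 241614.59 − 239218.81 = 2395.78; nΣy² − (Σy)² = 14441.42 − 14113.44 = 327.98
r = -635.01 / √(2395.78 × 327.98) = -635.01 / 886.4355 ≈ -0.716

-0.716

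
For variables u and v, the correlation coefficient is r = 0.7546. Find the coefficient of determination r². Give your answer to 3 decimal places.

r² = (0.7546)² = 0.569

0.569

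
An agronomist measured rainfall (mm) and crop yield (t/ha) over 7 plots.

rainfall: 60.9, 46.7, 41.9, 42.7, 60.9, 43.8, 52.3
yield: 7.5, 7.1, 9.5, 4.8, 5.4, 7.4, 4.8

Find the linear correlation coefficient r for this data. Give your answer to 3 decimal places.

-0.283

n = 7, Σx = 349.2, Σy = 46.5, Σx² = 17831.14, Σy² = 326.91, Σxy = 2295.35
nΣxy − ΣxΣy = 16067.45 − 16237.8 = -170.35
nΣx² − (Σx)² = 124817.98 − 121940.64 = 2877.34; nΣy² − (Σy)² = 2288.37 − 2162.25 = 126.12
r = -170.35 / √(2877.34 × 126.12) = -170.35 / 602.4036 ≈ -0.283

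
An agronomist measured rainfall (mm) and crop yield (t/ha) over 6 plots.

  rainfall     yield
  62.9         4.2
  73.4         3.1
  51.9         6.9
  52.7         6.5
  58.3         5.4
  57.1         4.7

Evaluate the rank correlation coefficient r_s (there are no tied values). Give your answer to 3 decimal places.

Rank rainfall: 5, 6, 1, 2, 4, 3
Rank yield: 2, 1, 6, 5, 4, 3
d = rank(rainfall) − rank(yield): 3, 5, -5, -3, 0, 0; Σd² = 68
ρ = 1 − 6Σd² / [n(n²−1)] = 1 − 6×68 / (6×35) = 1 − 408/210 ≈ -0.943

-0.943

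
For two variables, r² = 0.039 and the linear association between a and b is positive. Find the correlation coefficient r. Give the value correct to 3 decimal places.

|r| = √0.039 = 0.197
The association is positive, so r = 0.197.

0.197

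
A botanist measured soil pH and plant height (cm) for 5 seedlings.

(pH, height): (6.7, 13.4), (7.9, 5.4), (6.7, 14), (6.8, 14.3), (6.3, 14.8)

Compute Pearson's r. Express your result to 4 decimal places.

n = 5, Σx = 34.4, Σy = 61.9, Σx² = 238.12, Σy² = 828.25, Σxy = 416.72
nΣxy − ΣxΣy = 2083.6 − 2129.36 = -45.76
nΣx² − (Σx)² = 1190.6 − 1183.36 = 7.24; nΣy² − (Σy)² = 4141.25 − 3831.61 = 309.64
r = -45.76 / √(7.24 × 309.64) = -45.76 / 47.3476 ≈ -0.9665

-0.9665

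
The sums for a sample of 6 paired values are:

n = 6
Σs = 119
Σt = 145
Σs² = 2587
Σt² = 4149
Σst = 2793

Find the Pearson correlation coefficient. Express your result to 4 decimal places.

r = (nΣst − ΣsΣt) / √[(nΣs² − (Σs)²)(nΣt² − (Σt)²)]
Numerator: 6×2793 − 119×145 = -497
Denominator: √[(15522 − 14161)(24894 − 21025)] = √[1361 × 3869] = 2294.7133
r = -497 / 2294.7133 ≈ -0.2166

-0.2166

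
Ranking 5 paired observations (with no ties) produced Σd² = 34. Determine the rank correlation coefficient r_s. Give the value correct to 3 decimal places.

ρ = 1 − 6Σd² / [n(n²−1)] = 1 − 6×34 / (5×24)
  = 1 − 204/120 = 1 − 1.7000 ≈ -0.700

-0.700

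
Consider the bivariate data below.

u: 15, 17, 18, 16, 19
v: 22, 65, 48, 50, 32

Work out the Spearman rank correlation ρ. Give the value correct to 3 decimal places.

Rank u: 1, 3, 4, 2, 5
Rank v: 1, 5, 3, 4, 2
d = rank(u) − rank(v): 0, -2, 1, -2, 3; Σd² = 18
ρ = 1 − 6Σd² / [n(n²−1)] = 1 − 6×18 / (5×24) = 1 − 108/120 ≈ 0.100

0.100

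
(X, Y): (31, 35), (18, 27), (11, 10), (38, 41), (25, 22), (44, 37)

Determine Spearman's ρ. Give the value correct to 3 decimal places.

0.886

Rank X: 4, 2, 1, 5, 3, 6
Rank Y: 4, 3, 1, 6, 2, 5
d = rank(X) − rank(Y): 0, -1, 0, -1, 1, 1; Σd² = 4
ρ = 1 − 6Σd² / [n(n²−1)] = 1 − 6×4 / (6×35) = 1 − 24/210 ≈ 0.886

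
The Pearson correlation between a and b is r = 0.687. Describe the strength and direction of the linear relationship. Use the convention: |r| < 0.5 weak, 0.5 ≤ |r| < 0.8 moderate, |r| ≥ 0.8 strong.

r = 0.687 > 0 so the relationship is positive.
|r| = 0.687, which falls in the moderate range.

moderate positive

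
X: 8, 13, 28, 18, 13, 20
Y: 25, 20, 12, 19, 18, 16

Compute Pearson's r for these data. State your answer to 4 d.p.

n = 6, ΣX = 100, ΣY = 110, ΣX² = 1910, ΣY² = 2110, ΣXY = 1692
nΣXY − ΣXΣY = 10152 − 11000 = -848
nΣX² − (ΣX)² = 11460 − 10000 = 1460; nΣY² − (ΣY)² = 12660 − 12100 = 560
r = -848 / √(1460 × 560) = -848 / 904.2124 ≈ -0.9378

-0.9378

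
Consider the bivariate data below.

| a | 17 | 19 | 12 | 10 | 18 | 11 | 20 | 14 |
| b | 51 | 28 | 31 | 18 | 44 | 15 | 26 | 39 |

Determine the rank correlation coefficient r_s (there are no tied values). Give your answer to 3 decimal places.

0.357

Rank a: 5, 7, 3, 1, 6, 2, 8, 4
Rank b: 8, 4, 5, 2, 7, 1, 3, 6
d = rank(a) − rank(b): -3, 3, -2, -1, -1, 1, 5, -2; Σd² = 54
ρ = 1 − 6Σd² / [n(n²−1)] = 1 − 6×54 / (8×63) = 1 − 324/504 ≈ 0.357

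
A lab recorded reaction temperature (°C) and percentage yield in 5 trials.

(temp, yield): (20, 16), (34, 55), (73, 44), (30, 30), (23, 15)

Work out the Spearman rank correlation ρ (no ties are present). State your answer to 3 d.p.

0.800

Rank temp: 1, 4, 5, 3, 2
Rank yield: 2, 5, 4, 3, 1
d = rank(temp) − rank(yield): -1, -1, 1, 0, 1; Σd² = 4
ρ = 1 − 6Σd² / [n(n²−1)] = 1 − 6×4 / (5×24) = 1 − 24/120 ≈ 0.800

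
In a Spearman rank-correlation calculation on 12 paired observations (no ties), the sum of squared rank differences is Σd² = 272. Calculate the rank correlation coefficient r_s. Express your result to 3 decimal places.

0.049

ρ = 1 − 6Σd² / [n(n²−1)] = 1 − 6×272 / (12×143)
  = 1 − 1632/1716 = 1 − 0.9510 ≈ 0.049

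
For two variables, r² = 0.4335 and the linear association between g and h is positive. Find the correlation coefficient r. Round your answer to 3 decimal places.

|r| = √0.4335 = 0.658
The association is positive, so r = 0.658.

0.658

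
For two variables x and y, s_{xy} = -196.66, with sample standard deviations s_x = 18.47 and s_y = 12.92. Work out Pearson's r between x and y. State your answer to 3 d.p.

r = Cov(x,y) / (s_x · s_y) = -196.66 / (18.47 × 12.92)
  = -196.66 / 238.6324 ≈ -0.824

-0.824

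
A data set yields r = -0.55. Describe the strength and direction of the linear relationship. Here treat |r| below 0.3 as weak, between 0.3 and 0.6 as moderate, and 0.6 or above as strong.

moderate negative

r = -0.55 < 0 so the relationship is negative.
|r| = 0.55, which falls in the moderate range.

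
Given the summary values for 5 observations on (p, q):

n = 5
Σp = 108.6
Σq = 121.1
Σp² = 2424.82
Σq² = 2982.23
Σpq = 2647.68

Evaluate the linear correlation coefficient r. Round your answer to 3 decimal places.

0.305

r = (nΣpq − ΣpΣq) / √[(nΣp² − (Σp)²)(nΣq² − (Σq)²)]
Numerator: 5×2647.68 − 108.6×121.1 = 86.94
Denominator: √[(12124.1 − 11793.96)(14911.15 − 14665.21)] = √[330.14 × 245.94] = 284.9467
r = 86.94 / 284.9467 ≈ 0.305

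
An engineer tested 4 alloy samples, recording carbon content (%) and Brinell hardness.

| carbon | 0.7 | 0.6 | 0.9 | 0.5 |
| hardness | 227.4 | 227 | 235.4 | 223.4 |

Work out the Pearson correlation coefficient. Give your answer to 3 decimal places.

0.975

n = 4, Σx = 2.7, Σy = 913.2, Σx² = 1.91, Σy² = 208560.48, Σxy = 618.94
nΣxy − ΣxΣy = 2475.76 − 2465.64 = 10.12
nΣx² − (Σx)² = 7.64 − 7.29 = 0.35; nΣy² − (Σy)² = 834241.92 − 833934.24 = 307.68
r = 10.12 / √(0.35 × 307.68) = 10.12 / 10.3773 ≈ 0.975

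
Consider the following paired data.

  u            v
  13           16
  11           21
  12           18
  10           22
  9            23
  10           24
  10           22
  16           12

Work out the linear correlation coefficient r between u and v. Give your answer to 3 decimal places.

n = 8, Σu = 91, Σv = 158, Σu² = 1071, Σv² = 3238, Σuv = 1734
nΣuv − ΣuΣv = 13872 − 14378 = -506
nΣu² − (Σu)² = 8568 − 8281 = 287; nΣv² − (Σv)² = 25904 − 24964 = 940
r = -506 / √(287 × 940) = -506 / 519.4035 ≈ -0.974

-0.974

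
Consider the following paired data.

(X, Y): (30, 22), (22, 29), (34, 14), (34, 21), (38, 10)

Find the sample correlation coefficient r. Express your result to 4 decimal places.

n = 5, ΣX = 158, ΣY = 96, ΣX² = 5140, ΣY² = 2062, ΣXY = 2868
nΣXY − ΣXΣY = 14340 − 15168 = -828
nΣX² − (ΣX)² = 25700 − 24964 = 736; nΣY² − (ΣY)² = 10310 − 9216 = 1094
r = -828 / √(736 × 1094) = -828 / 897.3205 ≈ -0.9227

-0.9227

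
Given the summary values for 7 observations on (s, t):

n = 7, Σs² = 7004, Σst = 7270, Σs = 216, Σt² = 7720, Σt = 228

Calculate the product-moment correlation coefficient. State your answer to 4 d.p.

0.7435

r = (nΣst − ΣsΣt) / √[(nΣs² − (Σs)²)(nΣt² − (Σt)²)]
Numerator: 7×7270 − 216×228 = 1642
Denominator: √[(49028 − 46656)(54040 − 51984)] = √[2372 × 2056] = 2208.3550
r = 1642 / 2208.3550 ≈ 0.7435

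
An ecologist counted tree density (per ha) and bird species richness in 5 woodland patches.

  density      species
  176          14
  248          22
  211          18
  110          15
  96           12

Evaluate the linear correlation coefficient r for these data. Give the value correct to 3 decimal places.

0.885

n = 5, Σx = 841, Σy = 81, Σx² = 158317, Σy² = 1373, Σxy = 14520
nΣxy − ΣxΣy = 72600 − 68121 = 4479
nΣx² − (Σx)² = 791585 − 707281 = 84304; nΣy² − (Σy)² = 6865 − 6561 = 304
r = 4479 / √(84304 × 304) = 4479 / 5062.4516 ≈ 0.885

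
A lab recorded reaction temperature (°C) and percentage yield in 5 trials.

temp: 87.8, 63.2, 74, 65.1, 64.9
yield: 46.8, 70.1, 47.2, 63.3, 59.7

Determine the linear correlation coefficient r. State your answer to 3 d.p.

n = 5, Σx = 355, Σy = 287.1, Σx² = 25629.1, Σy² = 16903.07, Σxy = 20027.52
nΣxy − ΣxΣy = 100137.6 − 101920.5 = -1782.9
nΣx² − (Σx)² = 128145.5 − 126025 = 2120.5; nΣy² − (Σy)² = 84515.35 − 82426.41 = 2088.94
r = -1782.9 / √(2120.5 × 2088.94) = -1782.9 / 2104.6608 ≈ -0.847

-0.847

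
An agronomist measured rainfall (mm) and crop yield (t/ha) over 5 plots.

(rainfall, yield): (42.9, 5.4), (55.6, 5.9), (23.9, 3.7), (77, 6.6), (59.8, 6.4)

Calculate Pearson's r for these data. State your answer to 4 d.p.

0.9521

n = 5, Σx = 259.2, Σy = 28, Σx² = 15008.02, Σy² = 162.18, Σxy = 1539.05
nΣxy − ΣxΣy = 7695.25 − 7257.6 = 437.65
nΣx² − (Σx)² = 75040.1 − 67184.64 = 7855.46; nΣy² − (Σy)² = 810.9 − 784 = 26.9
r = 437.65 / √(7855.46 × 26.9) = 437.65 / 459.6867 ≈ 0.9521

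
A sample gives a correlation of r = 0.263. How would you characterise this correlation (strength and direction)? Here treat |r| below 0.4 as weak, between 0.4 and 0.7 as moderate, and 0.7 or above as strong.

r = 0.263 > 0 so the relationship is positive.
|r| = 0.263, which falls in the weak range.

weak positive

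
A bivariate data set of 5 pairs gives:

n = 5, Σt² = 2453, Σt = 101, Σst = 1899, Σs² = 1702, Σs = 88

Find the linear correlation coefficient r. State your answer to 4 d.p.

r = (nΣst − ΣsΣt) / √[(nΣs² − (Σs)²)(nΣt² − (Σt)²)]
Numerator: 5×1899 − 88×101 = 607
Denominator: √[(8510 − 7744)(12265 − 10201)] = √[766 × 2064] = 1257.3878
r = 607 / 1257.3878 ≈ 0.4827

0.4827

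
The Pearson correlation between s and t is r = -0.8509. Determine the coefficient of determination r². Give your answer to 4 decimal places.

r² = (-0.8509)² = 0.7240

0.7240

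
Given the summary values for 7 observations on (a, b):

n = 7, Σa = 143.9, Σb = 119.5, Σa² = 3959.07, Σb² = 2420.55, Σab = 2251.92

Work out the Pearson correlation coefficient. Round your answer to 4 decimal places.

-0.3316

r = (nΣab − ΣaΣb) / √[(nΣa² − (Σa)²)(nΣb² − (Σb)²)]
Numerator: 7×2251.92 − 143.9×119.5 = -1432.61
Denominator: √[(27713.49 − 20707.21)(16943.85 − 14280.25)] = √[7006.28 × 2663.6] = 4319.9453
r = -1432.61 / 4319.9453 ≈ -0.3316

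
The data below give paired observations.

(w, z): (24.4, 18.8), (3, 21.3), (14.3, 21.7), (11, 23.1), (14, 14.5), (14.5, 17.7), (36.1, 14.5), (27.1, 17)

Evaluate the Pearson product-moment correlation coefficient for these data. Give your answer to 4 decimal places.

-0.6346

n = 8, Σw = 144.4, Σz = 148.6, Σw² = 3373.72, Σz² = 2834.42, Σwz = 2530.83
nΣwz − ΣwΣz = 20246.64 − 21457.84 = -1211.2
nΣw² − (Σw)² = 26989.76 − 20851.36 = 6138.4; nΣz² − (Σz)² = 22675.36 − 22081.96 = 593.4
r = -1211.2 / √(6138.4 × 593.4) = -1211.2 / 1908.5404 ≈ -0.6346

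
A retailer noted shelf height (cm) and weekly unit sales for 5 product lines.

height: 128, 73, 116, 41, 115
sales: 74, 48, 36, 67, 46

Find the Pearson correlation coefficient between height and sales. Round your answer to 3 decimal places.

n = 5, Σx = 473, Σy = 271, Σx² = 50075, Σy² = 15681, Σxy = 25189
nΣxy − ΣxΣy = 125945 − 128183 = -2238
nΣx² − (Σx)² = 250375 − 223729 = 26646; nΣy² − (Σy)² = 78405 − 73441 = 4964
r = -2238 / √(26646 × 4964) = -2238 / 11500.9019 ≈ -0.195

-0.195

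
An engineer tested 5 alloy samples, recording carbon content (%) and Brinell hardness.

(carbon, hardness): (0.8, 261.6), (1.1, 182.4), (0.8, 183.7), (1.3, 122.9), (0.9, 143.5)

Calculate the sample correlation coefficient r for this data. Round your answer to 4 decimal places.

-0.6610

n = 5, Σx = 4.9, Σy = 894.1, Σx² = 4.99, Σy² = 171146.67, Σxy = 845.8
nΣxy − ΣxΣy = 4229 − 4381.09 = -152.09
nΣx² − (Σx)² = 24.95 − 24.01 = 0.94; nΣy² − (Σy)² = 855733.35 − 799414.81 = 56318.54
r = -152.09 / √(0.94 × 56318.54) = -152.09 / 230.0857 ≈ -0.6610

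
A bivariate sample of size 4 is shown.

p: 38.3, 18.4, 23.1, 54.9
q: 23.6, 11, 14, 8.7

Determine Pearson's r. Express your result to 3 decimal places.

n = 4, Σp = 134.7, Σq = 57.3, Σp² = 5353.07, Σq² = 949.65, Σpq = 1907.31
nΣpq − ΣpΣq = 7629.24 − 7718.31 = -89.07
nΣp² − (Σp)² = 21412.28 − 18144.09 = 3268.19; nΣq² − (Σq)² = 3798.6 − 3283.29 = 515.31
r = -89.07 / √(3268.19 × 515.31) = -89.07 / 1297.7407 ≈ -0.069

-0.069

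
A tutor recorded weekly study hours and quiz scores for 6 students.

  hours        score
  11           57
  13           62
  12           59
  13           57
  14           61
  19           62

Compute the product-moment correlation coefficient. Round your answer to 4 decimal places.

0.6506

n = 6, Σx = 82, Σy = 358, Σx² = 1160, Σy² = 21388, Σxy = 4914
nΣxy − ΣxΣy = 29484 − 29356 = 128
nΣx² − (Σx)² = 6960 − 6724 = 236; nΣy² − (Σy)² = 128328 − 128164 = 164
r = 128 / √(236 × 164) = 128 / 196.7333 ≈ 0.6506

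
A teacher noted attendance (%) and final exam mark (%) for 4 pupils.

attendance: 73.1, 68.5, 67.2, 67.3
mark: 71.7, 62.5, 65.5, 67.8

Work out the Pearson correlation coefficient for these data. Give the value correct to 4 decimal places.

n = 4, Σx = 276.1, Σy = 267.5, Σx² = 19080.99, Σy² = 17934.23, Σxy = 18487.06
nΣxy − ΣxΣy = 73948.24 − 73856.75 = 91.49
nΣx² − (Σx)² = 76323.96 − 76231.21 = 92.75; nΣy² − (Σy)² = 71736.92 − 71556.25 = 180.67
r = 91.49 / √(92.75 × 180.67) = 91.49 / 129.4494 ≈ 0.7068

0.7068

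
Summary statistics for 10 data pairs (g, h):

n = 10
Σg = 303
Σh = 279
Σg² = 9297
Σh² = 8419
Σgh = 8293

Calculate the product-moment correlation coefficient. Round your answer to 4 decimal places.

-0.5919

r = (nΣgh − ΣgΣh) / √[(nΣg² − (Σg)²)(nΣh² − (Σh)²)]
Numerator: 10×8293 − 303×279 = -1607
Denominator: √[(92970 − 91809)(84190 − 77841)] = √[1161 × 6349] = 2714.9934
r = -1607 / 2714.9934 ≈ -0.5919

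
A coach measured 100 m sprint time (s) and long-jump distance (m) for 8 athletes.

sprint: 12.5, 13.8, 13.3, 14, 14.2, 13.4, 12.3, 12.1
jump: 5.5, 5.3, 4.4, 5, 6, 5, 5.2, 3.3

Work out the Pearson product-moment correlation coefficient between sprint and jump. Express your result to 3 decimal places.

n = 8, Σx = 105.6, Σy = 39.7, Σx² = 1398.48, Σy² = 201.63, Σxy = 526.5
nΣxy − ΣxΣy = 4212 − 4192.32 = 19.68
nΣx² − (Σx)² = 11187.84 − 11151.36 = 36.48; nΣy² − (Σy)² = 1613.04 − 1576.09 = 36.95
r = 19.68 / √(36.48 × 36.95) = 19.68 / 36.7142 ≈ 0.536

0.536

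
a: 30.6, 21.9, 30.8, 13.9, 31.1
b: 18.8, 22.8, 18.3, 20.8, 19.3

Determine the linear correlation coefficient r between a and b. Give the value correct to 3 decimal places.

n = 5, Σa = 128.3, Σb = 100, Σa² = 3525.03, Σb² = 2013.3, Σab = 2527.59
nΣab − ΣaΣb = 12637.95 − 12830 = -192.05
nΣa² − (Σa)² = 17625.15 − 16460.89 = 1164.26; nΣb² − (Σb)² = 10066.5 − 10000 = 66.5
r = -192.05 / √(1164.26 × 66.5) = -192.05 / 278.2504 ≈ -0.690

-0.690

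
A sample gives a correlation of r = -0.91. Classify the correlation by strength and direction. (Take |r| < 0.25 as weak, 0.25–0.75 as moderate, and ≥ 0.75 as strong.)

r = -0.91 < 0 so the relationship is negative.
|r| = 0.91, which falls in the strong range.

strong negative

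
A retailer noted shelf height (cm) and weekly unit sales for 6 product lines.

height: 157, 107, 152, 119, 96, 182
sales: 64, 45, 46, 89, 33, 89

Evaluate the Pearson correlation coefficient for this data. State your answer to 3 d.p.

n = 6, Σx = 813, Σy = 366, Σx² = 115703, Σy² = 25168, Σxy = 51812
nΣxy − ΣxΣy = 310872 − 297558 = 13314
nΣx² − (Σx)² = 694218 − 660969 = 33249; nΣy² − (Σy)² = 151008 − 133956 = 17052
r = 13314 / √(33249 × 17052) = 13314 / 23810.9628 ≈ 0.559

0.559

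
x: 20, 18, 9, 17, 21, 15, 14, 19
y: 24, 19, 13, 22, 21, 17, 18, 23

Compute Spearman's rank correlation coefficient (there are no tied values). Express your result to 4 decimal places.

0.7857

Rank x: 7, 5, 1, 4, 8, 3, 2, 6
Rank y: 8, 4, 1, 6, 5, 2, 3, 7
d = rank(x) − rank(y): -1, 1, 0, -2, 3, 1, -1, -1; Σd² = 18
ρ = 1 − 6Σd² / [n(n²−1)] = 1 − 6×18 / (8×63) = 1 − 108/504 ≈ 0.7857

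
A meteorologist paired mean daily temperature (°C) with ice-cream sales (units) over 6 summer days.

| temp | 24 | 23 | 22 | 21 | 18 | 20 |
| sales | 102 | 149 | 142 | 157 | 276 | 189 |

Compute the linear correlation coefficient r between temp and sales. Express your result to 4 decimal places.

-0.9506

n = 6, Σx = 128, Σy = 1015, Σx² = 2754, Σy² = 189315, Σxy = 21044
nΣxy − ΣxΣy = 126264 − 129920 = -3656
nΣx² − (Σx)² = 16524 − 16384 = 140; nΣy² − (Σy)² = 1135890 − 1030225 = 105665
r = -3656 / √(140 × 105665) = -3656 / 3846.1799 ≈ -0.9506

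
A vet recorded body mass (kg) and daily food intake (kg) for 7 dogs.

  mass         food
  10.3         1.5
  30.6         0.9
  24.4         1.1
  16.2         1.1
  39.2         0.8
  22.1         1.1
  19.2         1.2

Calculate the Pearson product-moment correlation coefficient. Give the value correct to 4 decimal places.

-0.9261

n = 7, Σx = 162, Σy = 7.7, Σx² = 4293.94, Σy² = 8.77, Σxy = 166.36
nΣxy − ΣxΣy = 1164.52 − 1247.4 = -82.88
nΣx² − (Σx)² = 30057.58 − 26244 = 3813.58; nΣy² − (Σy)² = 61.39 − 59.29 = 2.1
r = -82.88 / √(3813.58 × 2.1) = -82.88 / 89.4903 ≈ -0.9261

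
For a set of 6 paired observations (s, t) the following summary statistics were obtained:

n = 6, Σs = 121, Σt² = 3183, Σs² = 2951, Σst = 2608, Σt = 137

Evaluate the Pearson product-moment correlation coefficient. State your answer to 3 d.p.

r = (nΣst − ΣsΣt) / √[(nΣs² − (Σs)²)(nΣt² − (Σt)²)]
Numerator: 6×2608 − 121×137 = -929
Denominator: √[(17706 − 14641)(19098 − 18769)] = √[3065 × 329] = 1004.1837
r = -929 / 1004.1837 ≈ -0.925

-0.925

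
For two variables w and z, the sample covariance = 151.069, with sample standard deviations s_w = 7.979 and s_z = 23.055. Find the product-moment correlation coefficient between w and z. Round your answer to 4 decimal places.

0.8212

r = Cov(w,z) / (s_w · s_z) = 151.069 / (7.979 × 23.055)
  = 151.069 / 183.9558 ≈ 0.8212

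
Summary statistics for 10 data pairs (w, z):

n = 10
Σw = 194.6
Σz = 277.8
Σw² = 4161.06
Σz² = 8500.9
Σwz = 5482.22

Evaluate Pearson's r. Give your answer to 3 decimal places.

r = (nΣwz − ΣwΣz) / √[(nΣw² − (Σw)²)(nΣz² − (Σz)²)]
Numerator: 10×5482.22 − 194.6×277.8 = 762.32
Denominator: √[(41610.6 − 37869.16)(85009 − 77172.84)] = √[3741.44 × 7836.16] = 5414.6581
r = 762.32 / 5414.6581 ≈ 0.141

0.141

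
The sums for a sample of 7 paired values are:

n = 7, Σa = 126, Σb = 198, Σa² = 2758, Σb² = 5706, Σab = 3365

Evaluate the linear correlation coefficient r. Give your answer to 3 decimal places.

-0.876

r = (nΣab − ΣaΣb) / √[(nΣa² − (Σa)²)(nΣb² − (Σb)²)]
Numerator: 7×3365 − 126×198 = -1393
Denominator: √[(19306 − 15876)(39942 − 39204)] = √[3430 × 738] = 1591.0185
r = -1393 / 1591.0185 ≈ -0.876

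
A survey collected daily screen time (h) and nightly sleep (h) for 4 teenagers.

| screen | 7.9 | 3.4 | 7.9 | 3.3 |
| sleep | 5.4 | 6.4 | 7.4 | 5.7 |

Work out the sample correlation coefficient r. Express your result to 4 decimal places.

n = 4, Σx = 22.5, Σy = 24.9, Σx² = 147.27, Σy² = 157.37, Σxy = 141.69
nΣxy − ΣxΣy = 566.76 − 560.25 = 6.51
nΣx² − (Σx)² = 589.08 − 506.25 = 82.83; nΣy² − (Σy)² = 629.48 − 620.01 = 9.47
r = 6.51 / √(82.83 × 9.47) = 6.51 / 28.0071 ≈ 0.2324

0.2324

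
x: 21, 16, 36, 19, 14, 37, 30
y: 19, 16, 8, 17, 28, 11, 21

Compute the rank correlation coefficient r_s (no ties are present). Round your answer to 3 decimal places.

-0.607

Rank x: 4, 2, 6, 3, 1, 7, 5
Rank y: 5, 3, 1, 4, 7, 2, 6
d = rank(x) − rank(y): -1, -1, 5, -1, -6, 5, -1; Σd² = 90
ρ = 1 − 6Σd² / [n(n²−1)] = 1 − 6×90 / (7×48) = 1 − 540/336 ≈ -0.607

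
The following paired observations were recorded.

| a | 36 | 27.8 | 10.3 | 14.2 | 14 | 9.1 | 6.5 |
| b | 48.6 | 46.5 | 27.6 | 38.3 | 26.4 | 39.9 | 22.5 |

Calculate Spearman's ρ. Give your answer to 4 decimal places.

0.7500

Rank a: 7, 6, 3, 5, 4, 2, 1
Rank b: 7, 6, 3, 4, 2, 5, 1
d = rank(a) − rank(b): 0, 0, 0, 1, 2, -3, 0; Σd² = 14
ρ = 1 − 6Σd² / [n(n²−1)] = 1 − 6×14 / (7×48) = 1 − 84/336 ≈ 0.7500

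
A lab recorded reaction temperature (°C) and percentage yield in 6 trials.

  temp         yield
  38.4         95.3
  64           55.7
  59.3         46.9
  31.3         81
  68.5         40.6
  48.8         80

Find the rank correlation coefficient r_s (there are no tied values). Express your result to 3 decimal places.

-0.886

Rank temp: 2, 5, 4, 1, 6, 3
Rank yield: 6, 3, 2, 5, 1, 4
d = rank(temp) − rank(yield): -4, 2, 2, -4, 5, -1; Σd² = 66
ρ = 1 − 6Σd² / [n(n²−1)] = 1 − 6×66 / (6×35) = 1 − 396/210 ≈ -0.886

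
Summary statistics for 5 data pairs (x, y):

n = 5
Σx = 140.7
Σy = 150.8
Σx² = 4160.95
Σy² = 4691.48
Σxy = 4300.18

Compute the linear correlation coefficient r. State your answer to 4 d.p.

0.3333

r = (nΣxy − ΣxΣy) / √[(nΣx² − (Σx)²)(nΣy² − (Σy)²)]
Numerator: 5×4300.18 − 140.7×150.8 = 283.34
Denominator: √[(20804.75 − 19796.49)(23457.4 − 22740.64)] = √[1008.26 × 716.76] = 850.1061
r = 283.34 / 850.1061 ≈ 0.3333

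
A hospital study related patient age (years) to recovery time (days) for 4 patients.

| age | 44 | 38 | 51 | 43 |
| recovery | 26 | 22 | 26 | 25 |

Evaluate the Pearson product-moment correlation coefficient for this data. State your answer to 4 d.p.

n = 4, Σx = 176, Σy = 99, Σx² = 7830, Σy² = 2461, Σxy = 4381
nΣxy − ΣxΣy = 17524 − 17424 = 100
nΣx² − (Σx)² = 31320 − 30976 = 344; nΣy² − (Σy)² = 9844 − 9801 = 43
r = 100 / √(344 × 43) = 100 / 121.6224 ≈ 0.8222

0.8222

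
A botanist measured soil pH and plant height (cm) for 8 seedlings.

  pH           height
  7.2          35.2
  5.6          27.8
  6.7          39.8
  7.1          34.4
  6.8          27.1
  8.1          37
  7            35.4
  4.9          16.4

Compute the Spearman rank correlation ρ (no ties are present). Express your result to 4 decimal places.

Rank pH: 7, 2, 3, 6, 4, 8, 5, 1
Rank height: 5, 3, 8, 4, 2, 7, 6, 1
d = rank(pH) − rank(height): 2, -1, -5, 2, 2, 1, -1, 0; Σd² = 40
ρ = 1 − 6Σd² / [n(n²−1)] = 1 − 6×40 / (8×63) = 1 − 240/504 ≈ 0.5238

0.5238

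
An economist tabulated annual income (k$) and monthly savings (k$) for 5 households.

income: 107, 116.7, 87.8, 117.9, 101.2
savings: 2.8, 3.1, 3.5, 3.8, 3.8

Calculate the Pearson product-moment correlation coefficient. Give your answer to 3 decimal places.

n = 5, Σx = 530.6, Σy = 17, Σx² = 56918.58, Σy² = 58.58, Σxy = 1801.25
nΣxy − ΣxΣy = 9006.25 − 9020.2 = -13.95
nΣx² − (Σx)² = 284592.9 − 281536.36 = 3056.54; nΣy² − (Σy)² = 292.9 − 289 = 3.9
r = -13.95 / √(3056.54 × 3.9) = -13.95 / 109.1811 ≈ -0.128

-0.128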